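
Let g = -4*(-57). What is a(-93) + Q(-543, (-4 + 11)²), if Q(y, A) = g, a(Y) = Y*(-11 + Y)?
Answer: 9900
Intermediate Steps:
g = 228
Q(y, A) = 228
a(-93) + Q(-543, (-4 + 11)²) = -93*(-11 - 93) + 228 = -93*(-104) + 228 = 9672 + 228 = 9900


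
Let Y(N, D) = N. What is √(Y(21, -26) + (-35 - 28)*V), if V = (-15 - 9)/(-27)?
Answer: I*√35 ≈ 5.9161*I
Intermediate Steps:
V = 8/9 (V = -24*(-1/27) = 8/9 ≈ 0.88889)
√(Y(21, -26) + (-35 - 28)*V) = √(21 + (-35 - 28)*(8/9)) = √(21 - 63*8/9) = √(21 - 56) = √(-35) = I*√35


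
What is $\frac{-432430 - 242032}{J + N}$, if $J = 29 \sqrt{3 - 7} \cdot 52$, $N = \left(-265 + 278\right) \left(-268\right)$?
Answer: $\frac{22594477}{204178} + \frac{9779699 i}{102089} \approx 110.66 + 95.796 i$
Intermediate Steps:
$N = -3484$ ($N = 13 \left(-268\right) = -3484$)
$J = 3016 i$ ($J = 29 \sqrt{-4} \cdot 52 = 29 \cdot 2 i 52 = 58 i 52 = 3016 i \approx 3016.0 i$)
$\frac{-432430 - 242032}{J + N} = \frac{-432430 - 242032}{3016 i - 3484} = - \frac{674462}{-3484 + 3016 i} = - 674462 \frac{-3484 - 3016 i}{21234512} = - \frac{337231 \left(-3484 - 3016 i\right)}{10617256}$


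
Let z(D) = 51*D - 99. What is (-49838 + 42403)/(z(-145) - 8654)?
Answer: 7435/16148 ≈ 0.46043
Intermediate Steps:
z(D) = -99 + 51*D
(-49838 + 42403)/(z(-145) - 8654) = (-49838 + 42403)/((-99 + 51*(-145)) - 8654) = -7435/((-99 - 7395) - 8654) = -7435/(-7494 - 8654) = -7435/(-16148) = -7435*(-1/16148) = 7435/16148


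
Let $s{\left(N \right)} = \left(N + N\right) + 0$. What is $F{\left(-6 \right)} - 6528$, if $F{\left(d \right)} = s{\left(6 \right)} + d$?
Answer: $-6522$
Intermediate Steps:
$s{\left(N \right)} = 2 N$ ($s{\left(N \right)} = 2 N + 0 = 2 N$)
$F{\left(d \right)} = 12 + d$ ($F{\left(d \right)} = 2 \cdot 6 + d = 12 + d$)
$F{\left(-6 \right)} - 6528 = \left(12 - 6\right) - 6528 = 6 - 6528 = -6522$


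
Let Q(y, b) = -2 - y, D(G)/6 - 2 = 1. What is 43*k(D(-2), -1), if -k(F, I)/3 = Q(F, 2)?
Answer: 2580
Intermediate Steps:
D(G) = 18 (D(G) = 12 + 6*1 = 12 + 6 = 18)
k(F, I) = 6 + 3*F (k(F, I) = -3*(-2 - F) = 6 + 3*F)
43*k(D(-2), -1) = 43*(6 + 3*18) = 43*(6 + 54) = 43*60 = 2580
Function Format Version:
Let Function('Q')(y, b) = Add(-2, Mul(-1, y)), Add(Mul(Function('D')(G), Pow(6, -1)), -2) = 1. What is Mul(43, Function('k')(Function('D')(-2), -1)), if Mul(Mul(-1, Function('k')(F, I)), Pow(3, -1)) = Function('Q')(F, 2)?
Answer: 2580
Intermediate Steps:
Function('D')(G) = 18 (Function('D')(G) = Add(12, Mul(6, 1)) = Add(12, 6) = 18)
Function('k')(F, I) = Add(6, Mul(3, F)) (Function('k')(F, I) = Mul(-3, Add(-2, Mul(-1, F))) = Add(6, Mul(3, F)))
Mul(43, Function('k')(Function('D')(-2), -1)) = Mul(43, Add(6, Mul(3, 18))) = Mul(43, Add(6, 54)) = Mul(43, 60) = 2580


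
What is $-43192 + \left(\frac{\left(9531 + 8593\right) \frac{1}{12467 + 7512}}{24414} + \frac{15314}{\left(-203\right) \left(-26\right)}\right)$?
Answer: $- \frac{2138222366985125}{49508381559} \approx -43189.0$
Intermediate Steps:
$-43192 + \left(\frac{\left(9531 + 8593\right) \frac{1}{12467 + 7512}}{24414} + \frac{15314}{\left(-203\right) \left(-26\right)}\right) = -43192 + \left(\frac{18124}{19979} \cdot \frac{1}{24414} + \frac{15314}{5278}\right) = -43192 + \left(18124 \cdot \frac{1}{19979} \cdot \frac{1}{24414} + 15314 \cdot \frac{1}{5278}\right) = -43192 + \left(\frac{18124}{19979} \cdot \frac{1}{24414} + \frac{589}{203}\right) = -43192 + \left(\frac{9062}{243883653} + \frac{589}{203}\right) = -43192 + \frac{143649311203}{49508381559} = - \frac{2138222366985125}{49508381559}$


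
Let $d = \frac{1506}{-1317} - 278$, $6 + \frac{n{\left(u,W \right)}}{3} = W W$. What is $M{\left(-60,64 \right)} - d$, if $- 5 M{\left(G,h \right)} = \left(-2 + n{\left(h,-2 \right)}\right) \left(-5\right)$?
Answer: $\frac{119032}{439} \approx 271.14$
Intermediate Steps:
$n{\left(u,W \right)} = -18 + 3 W^{2}$ ($n{\left(u,W \right)} = -18 + 3 W W = -18 + 3 W^{2}$)
$M{\left(G,h \right)} = -8$ ($M{\left(G,h \right)} = - \frac{\left(-2 - \left(18 - 3 \left(-2\right)^{2}\right)\right) \left(-5\right)}{5} = - \frac{\left(-2 + \left(-18 + 3 \cdot 4\right)\right) \left(-5\right)}{5} = - \frac{\left(-2 + \left(-18 + 12\right)\right) \left(-5\right)}{5} = - \frac{\left(-2 - 6\right) \left(-5\right)}{5} = - \frac{\left(-8\right) \left(-5\right)}{5} = \left(- \frac{1}{5}\right) 40 = -8$)
$d = - \frac{122544}{439}$ ($d = 1506 \left(- \frac{1}{1317}\right) - 278 = - \frac{502}{439} - 278 = - \frac{122544}{439} \approx -279.14$)
$M{\left(-60,64 \right)} - d = -8 - - \frac{122544}{439} = -8 + \frac{122544}{439} = \frac{119032}{439}$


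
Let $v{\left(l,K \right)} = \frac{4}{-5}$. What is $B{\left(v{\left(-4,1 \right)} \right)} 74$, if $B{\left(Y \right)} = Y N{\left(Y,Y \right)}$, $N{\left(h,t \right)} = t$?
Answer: $\frac{1184}{25} \approx 47.36$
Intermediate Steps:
$v{\left(l,K \right)} = - \frac{4}{5}$ ($v{\left(l,K \right)} = 4 \left(- \frac{1}{5}\right) = - \frac{4}{5}$)
$B{\left(Y \right)} = Y^{2}$ ($B{\left(Y \right)} = Y Y = Y^{2}$)
$B{\left(v{\left(-4,1 \right)} \right)} 74 = \left(- \frac{4}{5}\right)^{2} \cdot 74 = \frac{16}{25} \cdot 74 = \frac{1184}{25}$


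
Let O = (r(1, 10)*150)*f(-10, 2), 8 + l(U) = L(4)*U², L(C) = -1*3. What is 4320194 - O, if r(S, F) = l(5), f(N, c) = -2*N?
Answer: 4569194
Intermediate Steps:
L(C) = -3
l(U) = -8 - 3*U²
r(S, F) = -83 (r(S, F) = -8 - 3*5² = -8 - 3*25 = -8 - 75 = -83)
O = -249000 (O = (-83*150)*(-2*(-10)) = -12450*20 = -249000)
4320194 - O = 4320194 - 1*(-249000) = 4320194 + 249000 = 4569194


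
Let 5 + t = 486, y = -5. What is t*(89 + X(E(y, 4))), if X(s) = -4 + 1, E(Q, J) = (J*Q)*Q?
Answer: 41366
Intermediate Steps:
E(Q, J) = J*Q**2
X(s) = -3
t = 481 (t = -5 + 486 = 481)
t*(89 + X(E(y, 4))) = 481*(89 - 3) = 481*86 = 41366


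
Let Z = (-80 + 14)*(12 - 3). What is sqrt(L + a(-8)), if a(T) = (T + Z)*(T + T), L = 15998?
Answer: sqrt(25630) ≈ 160.09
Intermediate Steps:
Z = -594 (Z = -66*9 = -594)
a(T) = 2*T*(-594 + T) (a(T) = (T - 594)*(T + T) = (-594 + T)*(2*T) = 2*T*(-594 + T))
sqrt(L + a(-8)) = sqrt(15998 + 2*(-8)*(-594 - 8)) = sqrt(15998 + 2*(-8)*(-602)) = sqrt(15998 + 9632) = sqrt(25630)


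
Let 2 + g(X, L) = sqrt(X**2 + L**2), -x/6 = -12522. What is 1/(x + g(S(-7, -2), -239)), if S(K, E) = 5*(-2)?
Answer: 75130/5644459679 - sqrt(57221)/5644459679 ≈ 1.3268e-5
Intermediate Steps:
x = 75132 (x = -6*(-12522) = 75132)
S(K, E) = -10
g(X, L) = -2 + sqrt(L**2 + X**2) (g(X, L) = -2 + sqrt(X**2 + L**2) = -2 + sqrt(L**2 + X**2))
1/(x + g(S(-7, -2), -239)) = 1/(75132 + (-2 + sqrt((-239)**2 + (-10)**2))) = 1/(75132 + (-2 + sqrt(57121 + 100))) = 1/(75132 + (-2 + sqrt(57221))) = 1/(75130 + sqrt(57221))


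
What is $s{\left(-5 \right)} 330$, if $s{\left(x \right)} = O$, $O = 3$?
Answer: $990$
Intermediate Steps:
$s{\left(x \right)} = 3$
$s{\left(-5 \right)} 330 = 3 \cdot 330 = 990$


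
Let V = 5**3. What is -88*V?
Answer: -11000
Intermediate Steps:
V = 125
-88*V = -88*125 = -11000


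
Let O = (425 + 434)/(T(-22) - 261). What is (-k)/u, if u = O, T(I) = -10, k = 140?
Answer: 37940/859 ≈ 44.168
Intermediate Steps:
O = -859/271 (O = (425 + 434)/(-10 - 261) = 859/(-271) = 859*(-1/271) = -859/271 ≈ -3.1697)
u = -859/271 ≈ -3.1697
(-k)/u = (-1*140)/(-859/271) = -140*(-271/859) = 37940/859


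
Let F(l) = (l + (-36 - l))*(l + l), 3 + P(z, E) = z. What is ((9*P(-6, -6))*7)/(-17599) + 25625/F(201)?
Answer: -442768751/254692728 ≈ -1.7384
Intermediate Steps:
P(z, E) = -3 + z
F(l) = -72*l
((9*P(-6, -6))*7)/(-17599) + 25625/F(201) = ((9*(-3 - 6))*7)/(-17599) + 25625/((-72*201)) = ((9*(-9))*7)*(-1/17599) + 25625/(-14472) = -81*7*(-1/17599) + 25625*(-1/14472) = -567*(-1/17599) - 25625/14472 = 567/17599 - 25625/14472 = -442768751/254692728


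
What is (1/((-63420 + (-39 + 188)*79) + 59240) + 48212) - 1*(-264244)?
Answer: 2371853497/7591 ≈ 3.1246e+5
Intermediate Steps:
(1/((-63420 + (-39 + 188)*79) + 59240) + 48212) - 1*(-264244) = (1/((-63420 + 149*79) + 59240) + 48212) + 264244 = (1/((-63420 + 11771) + 59240) + 48212) + 264244 = (1/(-51649 + 59240) + 48212) + 264244 = (1/7591 + 48212) + 264244 = 365977293/7591 + 264244 = 2371853497/7591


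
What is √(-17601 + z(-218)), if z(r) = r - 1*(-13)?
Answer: I*√17806 ≈ 133.44*I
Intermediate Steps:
z(r) = 13 + r (z(r) = r + 13 = 13 + r)
√(-17601 + z(-218)) = √(-17601 + (13 - 218)) = √(-17601 - 205) = √(-17806) = I*√17806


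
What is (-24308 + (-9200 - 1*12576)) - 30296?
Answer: -76380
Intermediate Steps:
(-24308 + (-9200 - 1*12576)) - 30296 = (-24308 + (-9200 - 12576)) - 30296 = (-24308 - 21776) - 30296 = -46084 - 30296 = -76380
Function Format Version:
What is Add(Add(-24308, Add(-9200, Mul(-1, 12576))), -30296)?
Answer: -76380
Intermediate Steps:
Add(Add(-24308, Add(-9200, Mul(-1, 12576))), -30296) = Add(Add(-24308, Add(-9200, -12576)), -30296) = Add(Add(-24308, -21776), -30296) = Add(-46084, -30296) = -76380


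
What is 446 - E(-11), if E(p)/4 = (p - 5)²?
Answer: -578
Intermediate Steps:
E(p) = 4*(-5 + p)² (E(p) = 4*(p - 5)² = 4*(-5 + p)²)
446 - E(-11) = 446 - 4*(-5 - 11)² = 446 - 4*(-16)² = 446 - 4*256 = 446 - 1*1024 = 446 - 1024 = -578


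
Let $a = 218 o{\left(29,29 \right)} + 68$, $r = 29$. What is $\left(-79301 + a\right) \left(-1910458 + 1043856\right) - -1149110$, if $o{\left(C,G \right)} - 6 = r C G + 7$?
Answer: $-4541342571496$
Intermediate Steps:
$o{\left(C,G \right)} = 13 + 29 C G$ ($o{\left(C,G \right)} = 6 + \left(29 C G + 7\right) = 6 + \left(7 + 29 C G\right) = 13 + 29 C G$)
$a = 5319704$ ($a = 218 \left(13 + 29 \cdot 29 \cdot 29\right) + 68 = 218 \left(13 + 24389\right) + 68 = 218 \cdot 24402 + 68 = 5319636 + 68 = 5319704$)
$\left(-79301 + a\right) \left(-1910458 + 1043856\right) - -1149110 = \left(-79301 + 5319704\right) \left(-1910458 + 1043856\right) - -1149110 = 5240403 \left(-866602\right) + 1149110 = -4541343720606 + 1149110 = -4541342571496$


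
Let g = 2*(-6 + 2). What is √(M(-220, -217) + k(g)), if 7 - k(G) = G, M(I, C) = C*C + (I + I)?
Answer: 2*√11666 ≈ 216.02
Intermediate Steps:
g = -8 (g = 2*(-4) = -8)
M(I, C) = C² + 2*I
k(G) = 7 - G
√(M(-220, -217) + k(g)) = √(((-217)² + 2*(-220)) + (7 - 1*(-8))) = √((47089 - 440) + (7 + 8)) = √(46649 + 15) = √46664 = 2*√11666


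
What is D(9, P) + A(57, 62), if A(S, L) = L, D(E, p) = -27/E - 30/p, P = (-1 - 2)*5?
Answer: 61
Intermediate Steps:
P = -15 (P = -3*5 = -15)
D(E, p) = -30/p - 27/E
D(9, P) + A(57, 62) = (-30/(-15) - 27/9) + 62 = (-30*(-1/15) - 27*⅑) + 62 = (2 - 3) + 62 = -1 + 62 = 61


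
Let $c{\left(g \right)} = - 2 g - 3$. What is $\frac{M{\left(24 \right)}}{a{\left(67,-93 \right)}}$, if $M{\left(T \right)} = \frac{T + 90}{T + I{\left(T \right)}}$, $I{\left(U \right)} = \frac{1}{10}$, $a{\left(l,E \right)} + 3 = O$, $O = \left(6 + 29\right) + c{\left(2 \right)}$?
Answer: $\frac{228}{1205} \approx 0.18921$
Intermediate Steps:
$c{\left(g \right)} = -3 - 2 g$
$O = 28$ ($O = \left(6 + 29\right) - 7 = 35 - 7 = 28$)
$a{\left(l,E \right)} = 25$ ($a{\left(l,E \right)} = -3 + 28 = 25$)
$I{\left(U \right)} = \frac{1}{10}$
$M{\left(T \right)} = \frac{90 + T}{\frac{1}{10} + T}$ ($M{\left(T \right)} = \frac{T + 90}{T + \frac{1}{10}} = \frac{90 + T}{\frac{1}{10} + T}$)
$\frac{M{\left(24 \right)}}{a{\left(67,-93 \right)}} = \frac{10 \frac{1}{1 + 10 \cdot 24} \left(90 + 24\right)}{25} = 10 \frac{1}{1 + 240} \cdot 114 \cdot \frac{1}{25} = 10 \cdot \frac{1}{241} \cdot 114 \cdot \frac{1}{25} = \frac{1140}{241} \cdot \frac{1}{25} = \frac{228}{1205}$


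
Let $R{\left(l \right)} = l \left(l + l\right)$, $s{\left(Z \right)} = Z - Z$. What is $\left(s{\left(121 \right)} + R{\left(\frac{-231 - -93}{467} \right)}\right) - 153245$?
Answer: $- \frac{33421010717}{218089} \approx -1.5324 \cdot 10^{5}$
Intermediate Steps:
$s{\left(Z \right)} = 0$
$R{\left(l \right)} = 2 l^{2}$ ($R{\left(l \right)} = l 2 l = 2 l^{2}$)
$\left(s{\left(121 \right)} + R{\left(\frac{-231 - -93}{467} \right)}\right) - 153245 = \left(0 + 2 \left(\frac{-231 - -93}{467}\right)^{2}\right) - 153245 = \left(0 + 2 \left(\left(-231 + 93\right) \frac{1}{467}\right)^{2}\right) - 153245 = \left(0 + 2 \left(\left(-138\right) \frac{1}{467}\right)^{2}\right) - 153245 = \left(0 + 2 \left(- \frac{138}{467}\right)^{2}\right) - 153245 = \left(0 + 2 \cdot \frac{19044}{218089}\right) - 153245 = \left(0 + \frac{38088}{218089}\right) - 153245 = \frac{38088}{218089} - 153245 = - \frac{33421010717}{218089}$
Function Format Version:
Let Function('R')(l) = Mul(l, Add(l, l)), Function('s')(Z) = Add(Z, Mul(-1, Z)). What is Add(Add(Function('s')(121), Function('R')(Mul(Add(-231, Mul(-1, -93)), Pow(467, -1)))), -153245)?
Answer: Rational(-33421010717, 218089) ≈ -1.5324e+5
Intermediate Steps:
Function('s')(Z) = 0
Function('R')(l) = Mul(2, Pow(l, 2)) (Function('R')(l) = Mul(l, Mul(2, l)) = Mul(2, Pow(l, 2)))
Add(Add(Function('s')(121), Function('R')(Mul(Add(-231, Mul(-1, -93)), Pow(467, -1)))), -153245) = Add(Add(0, Mul(2, Pow(Mul(Add(-231, Mul(-1, -93)), Pow(467, -1)), 2))), -153245) = Add(Add(0, Mul(2, Pow(Mul(Add(-231, 93), Rational(1, 467)), 2))), -153245) = Add(Add(0, Mul(2, Pow(Mul(-138, Rational(1, 467)), 2))), -153245) = Add(Add(0, Mul(2, Pow(Rational(-138, 467), 2))), -153245) = Add(Add(0, Mul(2, Rational(19044, 218089))), -153245) = Add(Add(0, Rational(38088, 218089)), -153245) = Add(Rational(38088, 218089), -153245) = Rational(-33421010717, 218089)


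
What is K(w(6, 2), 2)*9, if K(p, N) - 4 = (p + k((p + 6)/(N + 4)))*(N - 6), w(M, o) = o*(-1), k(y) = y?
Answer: 84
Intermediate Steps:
w(M, o) = -o
K(p, N) = 4 + (-6 + N)*(p + (6 + p)/(4 + N)) (K(p, N) = 4 + (p + (p + 6)/(N + 4))*(N - 6) = 4 + (p + (6 + p)/(4 + N))*(-6 + N) = 4 + (-6 + N)*(p + (6 + p)/(4 + N)))
K(w(6, 2), 2)*9 = ((-20 - (-30)*2 + 10*2 - 1*2*2**2 - 1*2*(-1*2))/(4 + 2))*9 = ((-20 - 30*(-2) + 20 - 2*4 - 1*2*(-2))/6)*9 = ((-20 + 60 + 20 - 8 + 4)/6)*9 = ((1/6)*56)*9 = (28/3)*9 = 84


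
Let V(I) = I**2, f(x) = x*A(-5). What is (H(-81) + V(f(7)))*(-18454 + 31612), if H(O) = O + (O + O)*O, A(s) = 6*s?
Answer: 751861278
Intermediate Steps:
f(x) = -30*x (f(x) = x*(6*(-5)) = x*(-30) = -30*x)
H(O) = O + 2*O**2 (H(O) = O + (2*O)*O = O + 2*O**2)
(H(-81) + V(f(7)))*(-18454 + 31612) = (-81*(1 + 2*(-81)) + (-30*7)**2)*(-18454 + 31612) = (-81*(1 - 162) + (-210)**2)*13158 = (-81*(-161) + 44100)*13158 = (13041 + 44100)*13158 = 57141*13158 = 751861278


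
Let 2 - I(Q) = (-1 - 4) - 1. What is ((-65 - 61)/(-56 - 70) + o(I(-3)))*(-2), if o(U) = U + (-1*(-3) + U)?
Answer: -40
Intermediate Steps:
I(Q) = 8 (I(Q) = 2 - ((-1 - 4) - 1) = 2 - (-5 - 1) = 2 - 1*(-6) = 2 + 6 = 8)
o(U) = 3 + 2*U (o(U) = U + (3 + U) = 3 + 2*U)
((-65 - 61)/(-56 - 70) + o(I(-3)))*(-2) = ((-65 - 61)/(-56 - 70) + (3 + 2*8))*(-2) = (-126/(-126) + (3 + 16))*(-2) = (-126*(-1/126) + 19)*(-2) = (1 + 19)*(-2) = 20*(-2) = -40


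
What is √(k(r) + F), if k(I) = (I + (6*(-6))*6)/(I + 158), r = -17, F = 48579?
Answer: √965766246/141 ≈ 220.40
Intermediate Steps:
k(I) = (-216 + I)/(158 + I) (k(I) = (I - 36*6)/(158 + I) = (I - 216)/(158 + I) = (-216 + I)/(158 + I))
√(k(r) + F) = √((-216 - 17)/(158 - 17) + 48579) = √(-233/141 + 48579) = √(6849406/141) = √965766246/141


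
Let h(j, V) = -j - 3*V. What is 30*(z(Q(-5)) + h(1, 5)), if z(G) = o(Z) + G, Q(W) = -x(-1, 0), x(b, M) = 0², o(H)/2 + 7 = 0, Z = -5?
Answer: -900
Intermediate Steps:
o(H) = -14 (o(H) = -14 + 2*0 = -14 + 0 = -14)
x(b, M) = 0
Q(W) = 0 (Q(W) = -1*0 = 0)
z(G) = -14 + G
30*(z(Q(-5)) + h(1, 5)) = 30*((-14 + 0) + (-1*1 - 3*5)) = 30*(-14 + (-1 - 15)) = 30*(-14 - 16) = 30*(-30) = -900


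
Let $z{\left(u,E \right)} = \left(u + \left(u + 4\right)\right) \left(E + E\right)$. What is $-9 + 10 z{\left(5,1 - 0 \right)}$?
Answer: $271$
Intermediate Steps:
$z{\left(u,E \right)} = 2 E \left(4 + 2 u\right)$ ($z{\left(u,E \right)} = \left(u + \left(4 + u\right)\right) 2 E = \left(4 + 2 u\right) 2 E = 2 E \left(4 + 2 u\right)$)
$-9 + 10 z{\left(5,1 - 0 \right)} = -9 + 10 \cdot 4 \left(1 - 0\right) \left(2 + 5\right) = -9 + 10 \cdot 4 \left(1 + 0\right) 7 = -9 + 10 \cdot 4 \cdot 1 \cdot 7 = -9 + 10 \cdot 28 = -9 + 280 = 271$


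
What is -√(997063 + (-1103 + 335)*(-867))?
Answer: -√1662919 ≈ -1289.5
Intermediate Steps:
-√(997063 + (-1103 + 335)*(-867)) = -√(997063 - 768*(-867)) = -√(997063 + 665856) = -√1662919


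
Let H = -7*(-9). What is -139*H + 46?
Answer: -8711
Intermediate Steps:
H = 63
-139*H + 46 = -139*63 + 46 = -8757 + 46 = -8711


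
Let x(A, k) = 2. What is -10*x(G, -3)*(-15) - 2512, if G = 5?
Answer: -2212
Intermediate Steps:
-10*x(G, -3)*(-15) - 2512 = -10*2*(-15) - 2512 = -20*(-15) - 2512 = 300 - 2512 = -2212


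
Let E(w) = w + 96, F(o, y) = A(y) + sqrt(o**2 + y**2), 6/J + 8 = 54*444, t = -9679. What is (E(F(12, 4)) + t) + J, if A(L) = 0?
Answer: -114842669/11984 + 4*sqrt(10) ≈ -9570.3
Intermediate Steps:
J = 3/11984 (J = 6/(-8 + 54*444) = 6/(-8 + 23976) = 6/23968 = 6*(1/23968) = 3/11984 ≈ 0.00025033)
F(o, y) = sqrt(o**2 + y**2) (F(o, y) = 0 + sqrt(o**2 + y**2) = sqrt(o**2 + y**2))
E(w) = 96 + w
(E(F(12, 4)) + t) + J = ((96 + sqrt(12**2 + 4**2)) - 9679) + 3/11984 = ((96 + sqrt(144 + 16)) - 9679) + 3/11984 = ((96 + sqrt(160)) - 9679) + 3/11984 = ((96 + 4*sqrt(10)) - 9679) + 3/11984 = (-9583 + 4*sqrt(10)) + 3/11984 = -114842669/11984 + 4*sqrt(10)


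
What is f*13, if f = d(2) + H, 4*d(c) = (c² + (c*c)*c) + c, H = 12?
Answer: 403/2 ≈ 201.50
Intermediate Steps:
d(c) = c/4 + c²/4 + c³/4 (d(c) = ((c² + (c*c)*c) + c)/4 = ((c² + c²*c) + c)/4 = ((c² + c³) + c)/4 = (c + c² + c³)/4 = c/4 + c²/4 + c³/4)
f = 31/2 (f = (¼)*2*(1 + 2 + 2²) + 12 = (¼)*2*(1 + 2 + 4) + 12 = (¼)*2*7 + 12 = 7/2 + 12 = 31/2 ≈ 15.500)
f*13 = (31/2)*13 = 403/2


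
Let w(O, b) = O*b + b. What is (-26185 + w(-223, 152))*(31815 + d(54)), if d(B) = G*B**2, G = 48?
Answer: -10294783407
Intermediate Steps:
w(O, b) = b + O*b
d(B) = 48*B**2
(-26185 + w(-223, 152))*(31815 + d(54)) = (-26185 + 152*(1 - 223))*(31815 + 48*54**2) = (-26185 + 152*(-222))*(31815 + 48*2916) = (-26185 - 33744)*(31815 + 139968) = -59929*171783 = -10294783407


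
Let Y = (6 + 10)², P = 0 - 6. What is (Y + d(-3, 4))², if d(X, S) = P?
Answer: 62500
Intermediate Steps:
P = -6
Y = 256 (Y = 16² = 256)
d(X, S) = -6
(Y + d(-3, 4))² = (256 - 6)² = 250² = 62500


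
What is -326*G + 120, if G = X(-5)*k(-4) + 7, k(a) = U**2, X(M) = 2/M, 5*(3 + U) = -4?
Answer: -34878/125 ≈ -279.02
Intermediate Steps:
U = -19/5 (U = -3 + (1/5)*(-4) = -3 - 4/5 = -19/5 ≈ -3.8000)
k(a) = 361/25 (k(a) = (-19/5)**2 = 361/25)
G = 153/125 (G = (2/(-5))*(361/25) + 7 = (2*(-1/5))*(361/25) + 7 = -2/5*361/25 + 7 = -722/125 + 7 = 153/125 ≈ 1.2240)
-326*G + 120 = -326*153/125 + 120 = -49878/125 + 120 = -34878/125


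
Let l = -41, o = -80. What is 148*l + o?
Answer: -6148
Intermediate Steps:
148*l + o = 148*(-41) - 80 = -6068 - 80 = -6148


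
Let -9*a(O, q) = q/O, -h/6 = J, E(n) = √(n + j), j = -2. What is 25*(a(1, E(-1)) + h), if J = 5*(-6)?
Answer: 4500 - 25*I*√3/9 ≈ 4500.0 - 4.8112*I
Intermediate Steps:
J = -30
E(n) = √(-2 + n) (E(n) = √(n - 2) = √(-2 + n))
h = 180 (h = -6*(-30) = 180)
a(O, q) = -q/(9*O)
25*(a(1, E(-1)) + h) = 25*(-⅑*√(-2 - 1)/1 + 180) = 25*(-⅑*√(-3)*1 + 180) = 25*(-⅑*I*√3*1 + 180) = 25*(-I*√3/9 + 180) = 25*(180 - I*√3/9) = 4500 - 25*I*√3/9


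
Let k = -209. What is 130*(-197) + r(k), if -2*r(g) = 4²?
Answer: -25618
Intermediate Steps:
r(g) = -8 (r(g) = -½*4² = -½*16 = -8)
130*(-197) + r(k) = 130*(-197) - 8 = -25610 - 8 = -25618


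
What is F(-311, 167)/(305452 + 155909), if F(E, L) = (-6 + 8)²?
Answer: 4/461361 ≈ 8.6700e-6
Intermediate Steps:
F(E, L) = 4 (F(E, L) = 2² = 4)
F(-311, 167)/(305452 + 155909) = 4/(305452 + 155909) = 4/461361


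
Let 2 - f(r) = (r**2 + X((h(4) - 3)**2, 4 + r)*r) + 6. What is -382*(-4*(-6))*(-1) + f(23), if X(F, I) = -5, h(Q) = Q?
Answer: 8750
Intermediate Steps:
f(r) = -4 - r**2 + 5*r (f(r) = 2 - ((r**2 - 5*r) + 6) = 2 - (6 + r**2 - 5*r) = 2 + (-6 - r**2 + 5*r) = -4 - r**2 + 5*r)
-382*(-4*(-6))*(-1) + f(23) = -382*(-4*(-6))*(-1) + (-4 - 1*23**2 + 5*23) = -9168*(-1) + (-4 - 1*529 + 115) = -382*(-24) + (-4 - 529 + 115) = 9168 - 418 = 8750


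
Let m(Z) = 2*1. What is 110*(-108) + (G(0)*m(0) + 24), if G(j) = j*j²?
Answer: -11856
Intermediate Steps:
m(Z) = 2
G(j) = j³
110*(-108) + (G(0)*m(0) + 24) = 110*(-108) + (0³*2 + 24) = -11880 + (0*2 + 24) = -11880 + (0 + 24) = -11880 + 24 = -11856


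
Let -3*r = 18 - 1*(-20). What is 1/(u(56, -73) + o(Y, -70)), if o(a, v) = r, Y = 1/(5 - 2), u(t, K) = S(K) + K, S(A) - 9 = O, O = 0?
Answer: -3/230 ≈ -0.013043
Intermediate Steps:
S(A) = 9 (S(A) = 9 + 0 = 9)
u(t, K) = 9 + K
r = -38/3 (r = -(18 - 1*(-20))/3 = -(18 + 20)/3 = -⅓*38 = -38/3 ≈ -12.667)
Y = ⅓ (Y = 1/3 = ⅓ ≈ 0.33333)
o(a, v) = -38/3
1/(u(56, -73) + o(Y, -70)) = 1/((9 - 73) - 38/3) = 1/(-64 - 38/3) = 1/(-230/3) = -3/230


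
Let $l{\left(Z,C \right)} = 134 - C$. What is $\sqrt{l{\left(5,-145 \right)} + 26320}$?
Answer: $\sqrt{26599} \approx 163.09$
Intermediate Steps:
$\sqrt{l{\left(5,-145 \right)} + 26320} = \sqrt{\left(134 - -145\right) + 26320} = \sqrt{\left(134 + 145\right) + 26320} = \sqrt{279 + 26320} = \sqrt{26599}$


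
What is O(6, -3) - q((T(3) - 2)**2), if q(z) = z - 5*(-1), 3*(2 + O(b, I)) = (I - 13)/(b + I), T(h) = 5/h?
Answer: -80/9 ≈ -8.8889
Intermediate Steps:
O(b, I) = -2 + (-13 + I)/(3*(I + b)) (O(b, I) = -2 + ((I - 13)/(b + I))/3 = -2 + ((-13 + I)/(I + b))/3 = -2 + (-13 + I)/(3*(I + b)))
q(z) = 5 + z (q(z) = z + 5 = 5 + z)
O(6, -3) - q((T(3) - 2)**2) = (-13 - 6*6 - 5*(-3))/(3*(-3 + 6)) - (5 + (5/3 - 2)**2) = (1/3)*(-13 - 36 + 15)/3 - (5 + (5*(1/3) - 2)**2) = (1/3)*(1/3)*(-34) - (5 + (5/3 - 2)**2) = -34/9 - (5 + (-1/3)**2) = -34/9 - (5 + 1/9) = -34/9 - 1*46/9 = -34/9 - 46/9 = -80/9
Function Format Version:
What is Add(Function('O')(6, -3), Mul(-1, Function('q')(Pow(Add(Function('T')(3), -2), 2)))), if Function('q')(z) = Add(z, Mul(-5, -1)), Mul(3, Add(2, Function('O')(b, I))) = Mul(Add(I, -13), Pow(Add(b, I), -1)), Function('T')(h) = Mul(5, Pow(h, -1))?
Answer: Rational(-80, 9) ≈ -8.8889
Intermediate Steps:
Function('O')(b, I) = Add(-2, Mul(Rational(1, 3), Pow(Add(I, b), -1), Add(-13, I))) (Function('O')(b, I) = Add(-2, Mul(Rational(1, 3), Mul(Add(I, -13), Pow(Add(b, I), -1)))) = Add(-2, Mul(Rational(1, 3), Mul(Add(-13, I), Pow(Add(I, b), -1)))) = Add(-2, Mul(Rational(1, 3), Mul(Pow(Add(I, b), -1), Add(-13, I)))) = Add(-2, Mul(Rational(1, 3), Pow(Add(I, b), -1), Add(-13, I))))
Function('q')(z) = Add(5, z) (Function('q')(z) = Add(z, 5) = Add(5, z))
Add(Function('O')(6, -3), Mul(-1, Function('q')(Pow(Add(Function('T')(3), -2), 2)))) = Add(Mul(Rational(1, 3), Pow(Add(-3, 6), -1), Add(-13, Mul(-6, 6), Mul(-5, -3))), Mul(-1, Add(5, Pow(Add(Mul(5, Pow(3, -1)), -2), 2)))) = Add(Mul(Rational(1, 3), Pow(3, -1), Add(-13, -36, 15)), Mul(-1, Add(5, Pow(Add(Mul(5, Rational(1, 3)), -2), 2)))) = Add(Mul(Rational(1, 3), Rational(1, 3), -34), Mul(-1, Add(5, Pow(Add(Rational(5, 3), -2), 2)))) = Add(Rational(-34, 9), Mul(-1, Add(5, Pow(Rational(-1, 3), 2)))) = Add(Rational(-34, 9), Mul(-1, Add(5, Rational(1, 9)))) = Add(Rational(-34, 9), Mul(-1, Rational(46, 9))) = Add(Rational(-34, 9), Rational(-46, 9)) = Rational(-80, 9)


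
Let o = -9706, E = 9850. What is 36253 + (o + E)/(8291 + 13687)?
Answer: 44264921/1221 ≈ 36253.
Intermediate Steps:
36253 + (o + E)/(8291 + 13687) = 36253 + (-9706 + 9850)/(8291 + 13687) = 36253 + 144/21978 = 36253 + 144*(1/21978) = 36253 + 8/1221 = 44264921/1221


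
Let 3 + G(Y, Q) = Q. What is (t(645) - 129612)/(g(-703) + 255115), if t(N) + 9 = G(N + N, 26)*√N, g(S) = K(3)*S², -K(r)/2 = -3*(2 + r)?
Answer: -129621/15081385 + 23*√645/15081385 ≈ -0.0085560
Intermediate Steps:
G(Y, Q) = -3 + Q
K(r) = 12 + 6*r (K(r) = -(-6)*(2 + r) = -2*(-6 - 3*r) = 12 + 6*r)
g(S) = 30*S² (g(S) = (12 + 6*3)*S² = (12 + 18)*S² = 30*S²)
t(N) = -9 + 23*√N (t(N) = -9 + (-3 + 26)*√N = -9 + 23*√N)
(t(645) - 129612)/(g(-703) + 255115) = ((-9 + 23*√645) - 129612)/(30*(-703)² + 255115) = (-129621 + 23*√645)/(30*494209 + 255115) = (-129621 + 23*√645)/(14826270 + 255115) = (-129621 + 23*√645)/15081385 = (-129621 + 23*√645)*(1/15081385) = -129621/15081385 + 23*√645/15081385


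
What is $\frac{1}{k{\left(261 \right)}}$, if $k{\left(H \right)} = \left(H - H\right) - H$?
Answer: $- \frac{1}{261} \approx -0.0038314$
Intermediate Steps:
$k{\left(H \right)} = - H$ ($k{\left(H \right)} = 0 - H = - H$)
$\frac{1}{k{\left(261 \right)}} = \frac{1}{\left(-1\right) 261} = \frac{1}{-261} = - \frac{1}{261}$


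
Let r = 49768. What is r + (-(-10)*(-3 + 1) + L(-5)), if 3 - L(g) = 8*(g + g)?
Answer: 49831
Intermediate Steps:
L(g) = 3 - 16*g (L(g) = 3 - 8*(g + g) = 3 - 8*2*g = 3 - 16*g)
r + (-(-10)*(-3 + 1) + L(-5)) = 49768 + (-(-10)*(-3 + 1) + (3 - 16*(-5))) = 49768 + (-(-10)*(-2) + (3 + 80)) = 49768 + (-2*10 + 83) = 49768 + (-20 + 83) = 49768 + 63 = 49831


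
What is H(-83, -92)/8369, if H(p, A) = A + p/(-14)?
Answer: -1205/117166 ≈ -0.010285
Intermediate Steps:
H(p, A) = A - p/14 (H(p, A) = A + p*(-1/14) = A - p/14)
H(-83, -92)/8369 = (-92 - 1/14*(-83))/8369 = (-92 + 83/14)*(1/8369) = -1205/14*1/8369 = -1205/117166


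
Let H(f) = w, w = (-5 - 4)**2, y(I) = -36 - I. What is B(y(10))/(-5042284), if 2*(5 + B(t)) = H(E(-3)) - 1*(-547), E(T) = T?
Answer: -309/5042284 ≈ -6.1282e-5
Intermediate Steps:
w = 81 (w = (-9)**2 = 81)
H(f) = 81
B(t) = 309 (B(t) = -5 + (81 - 1*(-547))/2 = -5 + (81 + 547)/2 = -5 + (1/2)*628 = -5 + 314 = 309)
B(y(10))/(-5042284) = 309/(-5042284) = 309*(-1/5042284) = -309/5042284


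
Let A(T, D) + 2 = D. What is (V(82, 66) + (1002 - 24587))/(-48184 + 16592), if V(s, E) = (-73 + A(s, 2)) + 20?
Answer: 11819/15796 ≈ 0.74823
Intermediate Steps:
A(T, D) = -2 + D
V(s, E) = -53 (V(s, E) = (-73 + (-2 + 2)) + 20 = (-73 + 0) + 20 = -73 + 20 = -53)
(V(82, 66) + (1002 - 24587))/(-48184 + 16592) = (-53 + (1002 - 24587))/(-48184 + 16592) = (-53 - 23585)/(-31592) = -23638*(-1/31592) = 11819/15796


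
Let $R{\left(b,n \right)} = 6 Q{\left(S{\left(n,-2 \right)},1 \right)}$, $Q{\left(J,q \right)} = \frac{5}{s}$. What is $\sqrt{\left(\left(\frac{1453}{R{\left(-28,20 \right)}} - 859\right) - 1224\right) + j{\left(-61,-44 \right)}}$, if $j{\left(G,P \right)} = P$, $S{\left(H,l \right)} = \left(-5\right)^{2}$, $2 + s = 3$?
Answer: $\frac{i \sqrt{1870710}}{30} \approx 45.591 i$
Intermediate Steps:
$s = 1$ ($s = -2 + 3 = 1$)
$S{\left(H,l \right)} = 25$
$Q{\left(J,q \right)} = 5$ ($Q{\left(J,q \right)} = \frac{5}{1} = 5 \cdot 1 = 5$)
$R{\left(b,n \right)} = 30$ ($R{\left(b,n \right)} = 6 \cdot 5 = 30$)
$\sqrt{\left(\left(\frac{1453}{R{\left(-28,20 \right)}} - 859\right) - 1224\right) + j{\left(-61,-44 \right)}} = \sqrt{\left(\left(\frac{1453}{30} - 859\right) - 1224\right) - 44} = \sqrt{\left(- \frac{24317}{30} - 1224\right) - 44} = \sqrt{- \frac{61037}{30} - 44} = \sqrt{- \frac{62357}{30}} = \frac{i \sqrt{1870710}}{30}$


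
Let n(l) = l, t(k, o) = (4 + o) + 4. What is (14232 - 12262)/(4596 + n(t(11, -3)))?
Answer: 1970/4601 ≈ 0.42817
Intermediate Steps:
t(k, o) = 8 + o
(14232 - 12262)/(4596 + n(t(11, -3))) = (14232 - 12262)/(4596 + (8 - 3)) = 1970/(4596 + 5) = 1970/4601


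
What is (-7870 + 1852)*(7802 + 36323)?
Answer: -265544250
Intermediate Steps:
(-7870 + 1852)*(7802 + 36323) = -6018*44125 = -265544250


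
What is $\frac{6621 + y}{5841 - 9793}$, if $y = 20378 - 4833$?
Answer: $- \frac{11083}{1976} \approx -5.6088$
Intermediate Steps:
$y = 15545$
$\frac{6621 + y}{5841 - 9793} = \frac{6621 + 15545}{5841 - 9793} = \frac{22166}{-3952} = 22166 \left(- \frac{1}{3952}\right) = - \frac{11083}{1976}$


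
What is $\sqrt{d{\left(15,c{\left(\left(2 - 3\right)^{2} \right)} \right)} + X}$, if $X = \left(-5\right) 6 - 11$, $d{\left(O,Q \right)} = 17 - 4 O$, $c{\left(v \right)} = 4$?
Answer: $2 i \sqrt{21} \approx 9.1651 i$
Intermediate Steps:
$d{\left(O,Q \right)} = 17 - 4 O$
$X = -41$ ($X = -30 - 11 = -41$)
$\sqrt{d{\left(15,c{\left(\left(2 - 3\right)^{2} \right)} \right)} + X} = \sqrt{\left(17 - 60\right) - 41} = \sqrt{-43 - 41} = \sqrt{-84} = 2 i \sqrt{21}$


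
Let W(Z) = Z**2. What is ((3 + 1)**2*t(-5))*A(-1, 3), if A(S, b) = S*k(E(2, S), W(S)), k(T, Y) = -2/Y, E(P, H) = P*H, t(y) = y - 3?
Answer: -256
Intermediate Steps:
t(y) = -3 + y
E(P, H) = H*P
A(S, b) = -2/S (A(S, b) = S*(-2/S**2) = -2/S)
((3 + 1)**2*t(-5))*A(-1, 3) = ((3 + 1)**2*(-3 - 5))*(-2/(-1)) = (4**2*(-8))*(-2*(-1)) = (16*(-8))*2 = -128*2 = -256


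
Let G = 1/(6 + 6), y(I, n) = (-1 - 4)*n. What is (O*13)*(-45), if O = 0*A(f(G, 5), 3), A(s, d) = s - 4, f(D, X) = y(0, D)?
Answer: 0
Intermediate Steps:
y(I, n) = -5*n
G = 1/12 ≈ 0.083333
f(D, X) = -5*D
A(s, d) = -4 + s
O = 0 (O = 0*(-4 - 5*1/12) = 0*(-4 - 5/12) = 0*(-53/12) = 0)
(O*13)*(-45) = (0*13)*(-45) = 0*(-45) = 0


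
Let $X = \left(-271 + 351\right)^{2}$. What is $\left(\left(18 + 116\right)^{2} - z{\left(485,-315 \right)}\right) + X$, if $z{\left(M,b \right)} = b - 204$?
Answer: $24875$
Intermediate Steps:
$z{\left(M,b \right)} = -204 + b$
$X = 6400$ ($X = 80^{2} = 6400$)
$\left(\left(18 + 116\right)^{2} - z{\left(485,-315 \right)}\right) + X = \left(\left(18 + 116\right)^{2} - \left(-204 - 315\right)\right) + 6400 = \left(134^{2} - -519\right) + 6400 = \left(17956 + 519\right) + 6400 = 18475 + 6400 = 24875$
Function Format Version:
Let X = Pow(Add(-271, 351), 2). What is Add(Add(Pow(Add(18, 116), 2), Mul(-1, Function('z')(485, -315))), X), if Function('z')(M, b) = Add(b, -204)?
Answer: 24875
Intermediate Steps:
Function('z')(M, b) = Add(-204, b)
X = 6400 (X = Pow(80, 2) = 6400)
Add(Add(Pow(Add(18, 116), 2), Mul(-1, Function('z')(485, -315))), X) = Add(Add(Pow(Add(18, 116), 2), Mul(-1, Add(-204, -315))), 6400) = Add(Add(Pow(134, 2), Mul(-1, -519)), 6400) = Add(Add(17956, 519), 6400) = Add(18475, 6400) = 24875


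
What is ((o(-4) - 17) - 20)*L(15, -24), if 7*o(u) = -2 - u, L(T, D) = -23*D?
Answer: -141864/7 ≈ -20266.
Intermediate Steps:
o(u) = -2/7 - u/7 (o(u) = (-2 - u)/7 = -2/7 - u/7)
((o(-4) - 17) - 20)*L(15, -24) = (((-2/7 - ⅐*(-4)) - 17) - 20)*(-23*(-24)) = (((-2/7 + 4/7) - 17) - 20)*552 = ((2/7 - 17) - 20)*552 = (-117/7 - 20)*552 = -257/7*552 = -141864/7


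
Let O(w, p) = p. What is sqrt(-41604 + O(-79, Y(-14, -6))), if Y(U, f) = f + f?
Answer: 204*I ≈ 204.0*I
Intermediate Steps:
Y(U, f) = 2*f
sqrt(-41604 + O(-79, Y(-14, -6))) = sqrt(-41604 + 2*(-6)) = sqrt(-41604 - 12) = sqrt(-41616) = 204*I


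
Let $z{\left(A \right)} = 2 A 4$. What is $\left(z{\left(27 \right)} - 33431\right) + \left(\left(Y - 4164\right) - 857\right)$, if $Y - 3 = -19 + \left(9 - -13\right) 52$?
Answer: $-37108$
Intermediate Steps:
$z{\left(A \right)} = 8 A$
$Y = 1128$ ($Y = 3 - \left(19 - \left(9 - -13\right) 52\right) = 3 - \left(19 - \left(9 + 13\right) 52\right) = 3 + \left(-19 + 22 \cdot 52\right) = 3 + \left(-19 + 1144\right) = 3 + 1125 = 1128$)
$\left(z{\left(27 \right)} - 33431\right) + \left(\left(Y - 4164\right) - 857\right) = \left(8 \cdot 27 - 33431\right) + \left(\left(1128 - 4164\right) - 857\right) = \left(216 - 33431\right) - 3893 = -33215 - 3893 = -37108$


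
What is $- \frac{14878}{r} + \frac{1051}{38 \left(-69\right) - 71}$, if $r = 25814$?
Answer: $- \frac{33598484}{34758551} \approx -0.96663$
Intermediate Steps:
$- \frac{14878}{r} + \frac{1051}{38 \left(-69\right) - 71} = - \frac{14878}{25814} + \frac{1051}{38 \left(-69\right) - 71} = \left(-14878\right) \frac{1}{25814} + \frac{1051}{-2622 - 71} = - \frac{7439}{12907} + \frac{1051}{-2693} = - \frac{7439}{12907} + 1051 \left(- \frac{1}{2693}\right) = - \frac{7439}{12907} - \frac{1051}{2693} = - \frac{33598484}{34758551}$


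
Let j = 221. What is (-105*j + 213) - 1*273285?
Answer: -296277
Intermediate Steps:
(-105*j + 213) - 1*273285 = (-105*221 + 213) - 1*273285 = (-23205 + 213) - 273285 = -22992 - 273285 = -296277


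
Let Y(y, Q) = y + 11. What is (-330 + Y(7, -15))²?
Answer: 97344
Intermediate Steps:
Y(y, Q) = 11 + y
(-330 + Y(7, -15))² = (-330 + (11 + 7))² = (-330 + 18)² = (-312)² = 97344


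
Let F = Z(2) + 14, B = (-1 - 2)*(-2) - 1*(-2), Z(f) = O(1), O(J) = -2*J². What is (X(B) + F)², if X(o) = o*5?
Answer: 2704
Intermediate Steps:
Z(f) = -2 (Z(f) = -2*1² = -2*1 = -2)
B = 8 (B = -3*(-2) + 2 = 6 + 2 = 8)
X(o) = 5*o
F = 12 (F = -2 + 14 = 12)
(X(B) + F)² = (5*8 + 12)² = (40 + 12)² = 52² = 2704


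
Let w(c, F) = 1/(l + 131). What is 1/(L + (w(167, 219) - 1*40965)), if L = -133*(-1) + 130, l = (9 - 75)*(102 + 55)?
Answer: -10231/416422163 ≈ -2.4569e-5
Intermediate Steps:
l = -10362 (l = -66*157 = -10362)
w(c, F) = -1/10231 (w(c, F) = 1/(-10362 + 131) = 1/(-10231) = -1/10231)
L = 263 (L = 133 + 130 = 263)
1/(L + (w(167, 219) - 1*40965)) = 1/(263 + (-1/10231 - 1*40965)) = 1/(263 + (-1/10231 - 40965)) = 1/(263 - 419112916/10231) = 1/(-416422163/10231) = -10231/416422163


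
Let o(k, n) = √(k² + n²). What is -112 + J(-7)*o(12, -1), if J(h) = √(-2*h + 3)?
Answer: -112 + √2465 ≈ -62.351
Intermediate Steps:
J(h) = √(3 - 2*h)
-112 + J(-7)*o(12, -1) = -112 + √(3 - 2*(-7))*√(12² + (-1)²) = -112 + √(3 + 14)*√(144 + 1) = -112 + √17*√145 = -112 + √2465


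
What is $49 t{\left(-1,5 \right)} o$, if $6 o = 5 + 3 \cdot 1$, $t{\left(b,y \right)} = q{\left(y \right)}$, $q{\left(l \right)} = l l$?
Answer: $\frac{4900}{3} \approx 1633.3$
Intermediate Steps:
$q{\left(l \right)} = l^{2}$
$t{\left(b,y \right)} = y^{2}$
$o = \frac{4}{3}$ ($o = \frac{5 + 3 \cdot 1}{6} = \frac{5 + 3}{6} = \frac{1}{6} \cdot 8 = \frac{4}{3} \approx 1.3333$)
$49 t{\left(-1,5 \right)} o = 49 \cdot 5^{2} \cdot \frac{4}{3} = 49 \cdot 25 \cdot \frac{4}{3} = 1225 \cdot \frac{4}{3} = \frac{4900}{3}$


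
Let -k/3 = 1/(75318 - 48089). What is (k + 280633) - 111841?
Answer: 4596037365/27229 ≈ 1.6879e+5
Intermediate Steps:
k = -3/27229 (k = -3/(75318 - 48089) = -3/27229 ≈ -0.00011018)
(k + 280633) - 111841 = (-3/27229 + 280633) - 111841 = 7641355954/27229 - 111841 = 4596037365/27229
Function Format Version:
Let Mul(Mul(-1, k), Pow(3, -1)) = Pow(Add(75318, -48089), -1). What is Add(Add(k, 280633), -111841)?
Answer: Rational(4596037365, 27229) ≈ 1.6879e+5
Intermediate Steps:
k = Rational(-3, 27229) (k = Mul(-3, Pow(Add(75318, -48089), -1)) = Mul(-3, Pow(27229, -1)) = Mul(-3, Rational(1, 27229)) = Rational(-3, 27229) ≈ -0.00011018)
Add(Add(k, 280633), -111841) = Add(Add(Rational(-3, 27229), 280633), -111841) = Add(Rational(7641355954, 27229), -111841) = Rational(4596037365, 27229)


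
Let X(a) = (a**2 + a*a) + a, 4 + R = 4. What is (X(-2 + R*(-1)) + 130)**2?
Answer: 18496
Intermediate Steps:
R = 0 (R = -4 + 4 = 0)
X(a) = a + 2*a**2 (X(a) = (a**2 + a**2) + a = 2*a**2 + a = a + 2*a**2)
(X(-2 + R*(-1)) + 130)**2 = ((-2 + 0*(-1))*(1 + 2*(-2 + 0*(-1))) + 130)**2 = ((-2 + 0)*(1 + 2*(-2 + 0)) + 130)**2 = (-2*(1 + 2*(-2)) + 130)**2 = (-2*(1 - 4) + 130)**2 = (-2*(-3) + 130)**2 = (6 + 130)**2 = 136**2 = 18496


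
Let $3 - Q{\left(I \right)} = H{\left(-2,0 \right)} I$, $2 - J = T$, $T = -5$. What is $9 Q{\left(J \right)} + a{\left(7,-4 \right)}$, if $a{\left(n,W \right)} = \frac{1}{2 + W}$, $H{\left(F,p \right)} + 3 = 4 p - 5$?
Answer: $\frac{1061}{2} \approx 530.5$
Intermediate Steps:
$H{\left(F,p \right)} = -8 + 4 p$ ($H{\left(F,p \right)} = -3 + \left(4 p - 5\right) = -3 + \left(-5 + 4 p\right) = -8 + 4 p$)
$J = 7$ ($J = 2 - -5 = 2 + 5 = 7$)
$Q{\left(I \right)} = 3 + 8 I$ ($Q{\left(I \right)} = 3 - \left(-8 + 4 \cdot 0\right) I = 3 - \left(-8 + 0\right) I = 3 - - 8 I = 3 + 8 I$)
$9 Q{\left(J \right)} + a{\left(7,-4 \right)} = 9 \left(3 + 8 \cdot 7\right) + \frac{1}{2 - 4} = 9 \left(3 + 56\right) + \frac{1}{-2} = 9 \cdot 59 - \frac{1}{2} = 531 - \frac{1}{2} = \frac{1061}{2}$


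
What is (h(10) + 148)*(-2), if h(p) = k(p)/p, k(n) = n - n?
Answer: -296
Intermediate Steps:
k(n) = 0
h(p) = 0 (h(p) = 0/p = 0)
(h(10) + 148)*(-2) = (0 + 148)*(-2) = 148*(-2) = -296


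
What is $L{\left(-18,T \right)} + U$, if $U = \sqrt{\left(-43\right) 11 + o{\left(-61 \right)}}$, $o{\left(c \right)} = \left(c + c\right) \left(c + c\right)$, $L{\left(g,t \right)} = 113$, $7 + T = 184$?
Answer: $113 + \sqrt{14411} \approx 233.05$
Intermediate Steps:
$T = 177$ ($T = -7 + 184 = 177$)
$o{\left(c \right)} = 4 c^{2}$ ($o{\left(c \right)} = 2 c 2 c = 4 c^{2}$)
$U = \sqrt{14411}$ ($U = \sqrt{\left(-43\right) 11 + 4 \left(-61\right)^{2}} = \sqrt{-473 + 4 \cdot 3721} = \sqrt{-473 + 14884} = \sqrt{14411} \approx 120.05$)
$L{\left(-18,T \right)} + U = 113 + \sqrt{14411}$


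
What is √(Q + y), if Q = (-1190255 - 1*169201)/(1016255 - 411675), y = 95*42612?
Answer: 6*√2568859498166645/151145 ≈ 2012.0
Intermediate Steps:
y = 4048140
Q = -339864/151145 (Q = (-1190255 - 169201)/604580 = -1359456*1/604580 = -339864/151145 ≈ -2.2486)
√(Q + y) = √(-339864/151145 + 4048140) = √(611855780436/151145) = 6*√2568859498166645/151145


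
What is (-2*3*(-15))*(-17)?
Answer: -1530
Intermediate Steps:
(-2*3*(-15))*(-17) = -6*(-15)*(-17) = 90*(-17) = -1530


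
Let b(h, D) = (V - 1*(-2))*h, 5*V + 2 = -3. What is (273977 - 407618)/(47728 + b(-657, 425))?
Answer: -133641/47071 ≈ -2.8391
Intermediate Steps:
V = -1 (V = -⅖ + (⅕)*(-3) = -⅖ - ⅗ = -1)
b(h, D) = h (b(h, D) = (-1 - 1*(-2))*h = (-1 + 2)*h = 1*h = h)
(273977 - 407618)/(47728 + b(-657, 425)) = (273977 - 407618)/(47728 - 657) = -133641/47071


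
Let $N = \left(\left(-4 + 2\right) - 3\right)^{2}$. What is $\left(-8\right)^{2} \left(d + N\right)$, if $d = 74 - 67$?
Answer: $2048$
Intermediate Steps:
$d = 7$
$N = 25$ ($N = \left(-2 - 3\right)^{2} = \left(-5\right)^{2} = 25$)
$\left(-8\right)^{2} \left(d + N\right) = \left(-8\right)^{2} \left(7 + 25\right) = 64 \cdot 32 = 2048$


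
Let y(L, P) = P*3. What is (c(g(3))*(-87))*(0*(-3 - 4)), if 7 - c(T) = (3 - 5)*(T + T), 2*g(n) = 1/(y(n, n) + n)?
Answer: 0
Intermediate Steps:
y(L, P) = 3*P
g(n) = 1/(8*n) (g(n) = 1/(2*(3*n + n)) = 1/(2*((4*n))) = (1/(4*n))/2 = 1/(8*n))
c(T) = 7 + 4*T (c(T) = 7 - (3 - 5)*(T + T) = 7 - (-2)*2*T = 7 - (-4)*T = 7 + 4*T)
(c(g(3))*(-87))*(0*(-3 - 4)) = ((7 + 4*((⅛)/3))*(-87))*(0*(-3 - 4)) = ((7 + 4*((⅛)*(⅓)))*(-87))*(0*(-7)) = ((7 + 4*(1/24))*(-87))*0 = ((7 + ⅙)*(-87))*0 = ((43/6)*(-87))*0 = -1247/2*0 = 0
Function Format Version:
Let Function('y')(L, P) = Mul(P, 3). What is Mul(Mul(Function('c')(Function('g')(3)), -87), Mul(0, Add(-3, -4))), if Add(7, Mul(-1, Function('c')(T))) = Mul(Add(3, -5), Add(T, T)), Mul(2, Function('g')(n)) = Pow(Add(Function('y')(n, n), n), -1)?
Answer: 0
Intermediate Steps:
Function('y')(L, P) = Mul(3, P)
Function('g')(n) = Mul(Rational(1, 8), Pow(n, -1)) (Function('g')(n) = Mul(Rational(1, 2), Pow(Add(Mul(3, n), n), -1)) = Mul(Rational(1, 2), Pow(Mul(4, n), -1)) = Mul(Rational(1, 2), Mul(Rational(1, 4), Pow(n, -1))) = Mul(Rational(1, 8), Pow(n, -1)))
Function('c')(T) = Add(7, Mul(4, T)) (Function('c')(T) = Add(7, Mul(-1, Mul(Add(3, -5), Add(T, T)))) = Add(7, Mul(-1, Mul(-2, Mul(2, T)))) = Add(7, Mul(-1, Mul(-4, T))) = Add(7, Mul(4, T)))
Mul(Mul(Function('c')(Function('g')(3)), -87), Mul(0, Add(-3, -4))) = Mul(Mul(Add(7, Mul(4, Mul(Rational(1, 8), Pow(3, -1)))), -87), Mul(0, Add(-3, -4))) = Mul(Mul(Add(7, Mul(4, Mul(Rational(1, 8), Rational(1, 3)))), -87), Mul(0, -7)) = Mul(Mul(Add(7, Mul(4, Rational(1, 24))), -87), 0) = Mul(Mul(Add(7, Rational(1, 6)), -87), 0) = Mul(Mul(Rational(43, 6), -87), 0) = Mul(Rational(-1247, 2), 0) = 0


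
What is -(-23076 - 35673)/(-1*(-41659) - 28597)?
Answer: 19583/4354 ≈ 4.4977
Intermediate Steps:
-(-23076 - 35673)/(-1*(-41659) - 28597) = -(-58749)/(41659 - 28597) = -(-58749)/13062 = -1*(-19583/4354) = 19583/4354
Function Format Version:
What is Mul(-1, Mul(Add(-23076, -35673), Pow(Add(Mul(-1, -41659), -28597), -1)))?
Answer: Rational(19583, 4354) ≈ 4.4977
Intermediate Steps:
Mul(-1, Mul(Add(-23076, -35673), Pow(Add(Mul(-1, -41659), -28597), -1))) = Mul(-1, Mul(-58749, Pow(Add(41659, -28597), -1))) = Mul(-1, Mul(-58749, Pow(13062, -1))) = Mul(-1, Mul(-58749, Rational(1, 13062))) = Mul(-1, Rational(-19583, 4354)) = Rational(19583, 4354)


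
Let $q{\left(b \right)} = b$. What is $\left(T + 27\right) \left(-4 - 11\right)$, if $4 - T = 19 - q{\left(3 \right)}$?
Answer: $-225$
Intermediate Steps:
$T = -12$ ($T = 4 - \left(19 - 3\right) = 4 - 16 = -12$)
$\left(T + 27\right) \left(-4 - 11\right) = \left(-12 + 27\right) \left(-4 - 11\right) = 15 \left(-4 - 11\right) = 15 \left(-15\right) = -225$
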